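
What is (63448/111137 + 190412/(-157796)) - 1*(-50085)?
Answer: 2131864551982/42565471 ≈ 50084.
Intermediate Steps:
(63448/111137 + 190412/(-157796)) - 1*(-50085) = (63448*(1/111137) + 190412*(-1/157796)) + 50085 = (616/1079 - 47603/39449) + 50085 = -27063053/42565471 + 50085 = 2131864551982/42565471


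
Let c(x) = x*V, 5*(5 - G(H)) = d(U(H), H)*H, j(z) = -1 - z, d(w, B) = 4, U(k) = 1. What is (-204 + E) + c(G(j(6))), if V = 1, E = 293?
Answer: 498/5 ≈ 99.600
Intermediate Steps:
G(H) = 5 - 4*H/5
c(x) = x (c(x) = x*1 = x)
(-204 + E) + c(G(j(6))) = (-204 + 293) + (5 - 4*(-1 - 1*6)/5) = 89 + (5 - 4*(-1 - 6)/5) = 89 + (5 - 4/5*(-7)) = 89 + (5 + 28/5) = 89 + 53/5 = 498/5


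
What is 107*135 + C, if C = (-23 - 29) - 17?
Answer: 14376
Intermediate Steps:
C = -69 (C = -52 - 17 = -69)
107*135 + C = 107*135 - 69 = 14445 - 69 = 14376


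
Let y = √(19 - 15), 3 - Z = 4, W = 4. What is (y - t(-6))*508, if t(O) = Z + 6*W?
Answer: -10668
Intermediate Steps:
Z = -1 (Z = 3 - 1*4 = 3 - 4 = -1)
t(O) = 23 (t(O) = -1 + 6*4 = -1 + 24 = 23)
y = 2 (y = √4 = 2)
(y - t(-6))*508 = (2 - 1*23)*508 = (2 - 23)*508 = -21*508 = -10668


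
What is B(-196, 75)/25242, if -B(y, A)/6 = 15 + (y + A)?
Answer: 106/4207 ≈ 0.025196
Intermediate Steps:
B(y, A) = -90 - 6*A - 6*y (B(y, A) = -6*(15 + (y + A)) = -6*(15 + (A + y)) = -6*(15 + A + y) = -90 - 6*A - 6*y)
B(-196, 75)/25242 = (-90 - 6*75 - 6*(-196))/25242 = (-90 - 450 + 1176)*(1/25242) = 636*(1/25242) = 106/4207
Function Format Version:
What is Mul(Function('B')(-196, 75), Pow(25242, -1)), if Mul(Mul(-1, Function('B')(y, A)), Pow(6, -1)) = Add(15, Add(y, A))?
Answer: Rational(106, 4207) ≈ 0.025196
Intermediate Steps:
Function('B')(y, A) = Add(-90, Mul(-6, A), Mul(-6, y)) (Function('B')(y, A) = Mul(-6, Add(15, Add(y, A))) = Mul(-6, Add(15, Add(A, y))) = Mul(-6, Add(15, A, y)) = Add(-90, Mul(-6, A), Mul(-6, y)))
Mul(Function('B')(-196, 75), Pow(25242, -1)) = Mul(Add(-90, Mul(-6, 75), Mul(-6, -196)), Pow(25242, -1)) = Mul(Add(-90, -450, 1176), Rational(1, 25242)) = Mul(636, Rational(1, 25242)) = Rational(106, 4207)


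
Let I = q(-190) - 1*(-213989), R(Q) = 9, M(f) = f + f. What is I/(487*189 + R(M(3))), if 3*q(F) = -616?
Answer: 641351/276156 ≈ 2.3224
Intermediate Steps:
M(f) = 2*f
q(F) = -616/3 (q(F) = (1/3)*(-616) = -616/3)
I = 641351/3 (I = -616/3 - 1*(-213989) = -616/3 + 213989 = 641351/3 ≈ 2.1378e+5)
I/(487*189 + R(M(3))) = 641351/(3*(487*189 + 9)) = 641351/(3*(92043 + 9)) = (641351/3)/92052 = (641351/3)*(1/92052) = 641351/276156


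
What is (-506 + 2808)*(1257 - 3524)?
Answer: -5218634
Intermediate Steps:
(-506 + 2808)*(1257 - 3524) = 2302*(-2267) = -5218634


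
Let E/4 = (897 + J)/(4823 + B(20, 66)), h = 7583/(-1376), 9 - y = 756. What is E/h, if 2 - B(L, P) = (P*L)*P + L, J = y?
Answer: 165120/124838929 ≈ 0.0013227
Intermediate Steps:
y = -747 (y = 9 - 1*756 = 9 - 756 = -747)
J = -747
B(L, P) = 2 - L - L*P² (B(L, P) = 2 - ((P*L)*P + L) = 2 - ((L*P)*P + L) = 2 - (L*P² + L) = 2 - (L + L*P²) = 2 + (-L - L*P²) = 2 - L - L*P²)
h = -7583/1376 (h = 7583*(-1/1376) = -7583/1376 ≈ -5.5109)
E = -120/16463 (E = 4*((897 - 747)/(4823 + (2 - 1*20 - 1*20*66²))) = 4*(150/(4823 + (2 - 20 - 1*20*4356))) = 4*(150/(4823 + (2 - 20 - 87120))) = 4*(150/(4823 - 87138)) = 4*(150/(-82315)) = 4*(150*(-1/82315)) = 4*(-30/16463) = -120/16463 ≈ -0.0072891)
E/h = -120/(16463*(-7583/1376)) = -120/16463*(-1376/7583) = 165120/124838929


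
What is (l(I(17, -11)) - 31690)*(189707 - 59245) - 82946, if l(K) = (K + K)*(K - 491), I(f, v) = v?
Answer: -2693601398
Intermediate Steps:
l(K) = 2*K*(-491 + K) (l(K) = (2*K)*(-491 + K) = 2*K*(-491 + K))
(l(I(17, -11)) - 31690)*(189707 - 59245) - 82946 = (2*(-11)*(-491 - 11) - 31690)*(189707 - 59245) - 82946 = (2*(-11)*(-502) - 31690)*130462 - 82946 = (11044 - 31690)*130462 - 82946 = -20646*130462 - 82946 = -2693518452 - 82946 = -2693601398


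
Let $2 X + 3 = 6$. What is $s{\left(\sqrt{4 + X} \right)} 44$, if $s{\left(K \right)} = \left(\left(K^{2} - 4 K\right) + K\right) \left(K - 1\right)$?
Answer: $-968 + 187 \sqrt{22} \approx -90.892$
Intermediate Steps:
$X = \frac{3}{2}$ ($X = - \frac{3}{2} + \frac{1}{2} \cdot 6 = - \frac{3}{2} + 3 = \frac{3}{2} \approx 1.5$)
$s{\left(K \right)} = \left(-1 + K\right) \left(K^{2} - 3 K\right)$ ($s{\left(K \right)} = \left(K^{2} - 3 K\right) \left(-1 + K\right) = \left(-1 + K\right) \left(K^{2} - 3 K\right)$)
$s{\left(\sqrt{4 + X} \right)} 44 = \sqrt{4 + \frac{3}{2}} \left(3 + \left(\sqrt{4 + \frac{3}{2}}\right)^{2} - 4 \sqrt{4 + \frac{3}{2}}\right) 44 = \sqrt{\frac{11}{2}} \left(3 + \left(\sqrt{\frac{11}{2}}\right)^{2} - 4 \sqrt{\frac{11}{2}}\right) 44 = \frac{\sqrt{22}}{2} \left(3 + \left(\frac{\sqrt{22}}{2}\right)^{2} - 4 \frac{\sqrt{22}}{2}\right) 44 = \frac{\sqrt{22}}{2} \left(3 + \frac{11}{2} - 2 \sqrt{22}\right) 44 = \frac{\sqrt{22}}{2} \left(\frac{17}{2} - 2 \sqrt{22}\right) 44 = \frac{\sqrt{22} \left(\frac{17}{2} - 2 \sqrt{22}\right)}{2} \cdot 44 = 22 \sqrt{22} \left(\frac{17}{2} - 2 \sqrt{22}\right)$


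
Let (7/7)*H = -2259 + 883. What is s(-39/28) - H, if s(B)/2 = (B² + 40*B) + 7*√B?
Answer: 497233/392 + I*√273 ≈ 1268.5 + 16.523*I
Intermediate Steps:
s(B) = 2*B² + 14*√B + 80*B (s(B) = 2*((B² + 40*B) + 7*√B) = 2*(B² + 7*√B + 40*B) = 2*B² + 14*√B + 80*B)
H = -1376 (H = -2259 + 883 = -1376)
s(-39/28) - H = (2*(-39/28)² + 14*√(-39/28) + 80*(-39/28)) - 1*(-1376) = (2*(-39*1/28)² + 14*√(-39*1/28) + 80*(-39*1/28)) + 1376 = (2*(-39/28)² + 14*√(-39/28) + 80*(-39/28)) + 1376 = (2*(1521/784) + 14*(I*√273/14) - 780/7) + 1376 = (1521/392 + I*√273 - 780/7) + 1376 = (-42159/392 + I*√273) + 1376 = 497233/392 + I*√273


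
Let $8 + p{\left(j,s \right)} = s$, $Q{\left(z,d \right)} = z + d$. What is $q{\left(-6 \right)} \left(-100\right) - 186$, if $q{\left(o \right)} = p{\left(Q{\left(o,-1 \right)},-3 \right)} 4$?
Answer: $4214$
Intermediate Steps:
$Q{\left(z,d \right)} = d + z$
$p{\left(j,s \right)} = -8 + s$
$q{\left(o \right)} = -44$ ($q{\left(o \right)} = \left(-8 - 3\right) 4 = \left(-11\right) 4 = -44$)
$q{\left(-6 \right)} \left(-100\right) - 186 = \left(-44\right) \left(-100\right) - 186 = 4400 - 186 = 4214$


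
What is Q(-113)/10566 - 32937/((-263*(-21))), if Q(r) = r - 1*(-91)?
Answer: -58022308/9726003 ≈ -5.9657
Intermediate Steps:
Q(r) = 91 + r (Q(r) = r + 91 = 91 + r)
Q(-113)/10566 - 32937/((-263*(-21))) = (91 - 113)/10566 - 32937/((-263*(-21))) = -22*1/10566 - 32937/5523 = -11/5283 - 32937*1/5523 = -11/5283 - 10979/1841 = -58022308/9726003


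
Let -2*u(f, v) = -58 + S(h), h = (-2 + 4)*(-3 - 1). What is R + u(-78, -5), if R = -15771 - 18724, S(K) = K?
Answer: -34462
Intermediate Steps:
h = -8 (h = 2*(-4) = -8)
R = -34495
u(f, v) = 33 (u(f, v) = -(-58 - 8)/2 = -½*(-66) = 33)
R + u(-78, -5) = -34495 + 33 = -34462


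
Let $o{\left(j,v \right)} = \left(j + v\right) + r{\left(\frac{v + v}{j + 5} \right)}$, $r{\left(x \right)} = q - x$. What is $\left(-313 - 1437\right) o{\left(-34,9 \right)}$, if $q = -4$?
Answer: $\frac{1440250}{29} \approx 49664.0$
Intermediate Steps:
$r{\left(x \right)} = -4 - x$
$o{\left(j,v \right)} = -4 + j + v - \frac{2 v}{5 + j}$ ($o{\left(j,v \right)} = \left(j + v\right) - \left(4 + \frac{v + v}{j + 5}\right) = \left(j + v\right) - \left(4 + \frac{2 v}{5 + j}\right) = -4 + j + v - \frac{2 v}{5 + j}$)
$\left(-313 - 1437\right) o{\left(-34,9 \right)} = \left(-313 - 1437\right) \frac{\left(-2\right) 9 + \left(5 - 34\right) \left(-4 - 34 + 9\right)}{5 - 34} = - 1750 \frac{-18 - -841}{-29} = - 1750 \left(- \frac{-18 + 841}{29}\right) = - 1750 \left(\left(- \frac{1}{29}\right) 823\right) = \left(-1750\right) \left(- \frac{823}{29}\right) = \frac{1440250}{29}$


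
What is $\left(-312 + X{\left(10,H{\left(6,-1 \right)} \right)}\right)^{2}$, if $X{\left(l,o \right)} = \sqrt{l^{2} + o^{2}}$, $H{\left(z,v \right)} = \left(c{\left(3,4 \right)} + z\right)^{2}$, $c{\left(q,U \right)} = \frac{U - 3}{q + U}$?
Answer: $\frac{\left(15288 - \sqrt{3658901}\right)^{2}}{2401} \approx 74509.0$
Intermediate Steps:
$c{\left(q,U \right)} = \frac{-3 + U}{U + q}$
$H{\left(z,v \right)} = \left(\frac{1}{7} + z\right)^{2}$ ($H{\left(z,v \right)} = \left(\frac{-3 + 4}{4 + 3} + z\right)^{2} = \left(\frac{1}{7} \cdot 1 + z\right)^{2} = \left(\frac{1}{7} + z\right)^{2}$)
$\left(-312 + X{\left(10,H{\left(6,-1 \right)} \right)}\right)^{2} = \left(-312 + \sqrt{10^{2} + \left(\frac{\left(1 + 7 \cdot 6\right)^{2}}{49}\right)^{2}}\right)^{2} = \left(-312 + \sqrt{100 + \left(\frac{\left(1 + 42\right)^{2}}{49}\right)^{2}}\right)^{2} = \left(-312 + \sqrt{100 + \left(\frac{43^{2}}{49}\right)^{2}}\right)^{2} = \left(-312 + \sqrt{100 + \left(\frac{1}{49} \cdot 1849\right)^{2}}\right)^{2} = \left(-312 + \sqrt{100 + \left(\frac{1849}{49}\right)^{2}}\right)^{2} = \left(-312 + \sqrt{100 + \frac{3418801}{2401}}\right)^{2} = \left(-312 + \sqrt{\frac{3658901}{2401}}\right)^{2} = \left(-312 + \frac{\sqrt{3658901}}{49}\right)^{2}$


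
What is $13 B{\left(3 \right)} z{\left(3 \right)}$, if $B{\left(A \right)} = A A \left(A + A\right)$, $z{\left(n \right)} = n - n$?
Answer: $0$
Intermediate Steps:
$z{\left(n \right)} = 0$
$B{\left(A \right)} = 2 A^{3}$ ($B{\left(A \right)} = A A 2 A = A 2 A^{2} = 2 A^{3}$)
$13 B{\left(3 \right)} z{\left(3 \right)} = 13 \cdot 2 \cdot 3^{3} \cdot 0 = 13 \cdot 2 \cdot 27 \cdot 0 = 13 \cdot 54 \cdot 0 = 702 \cdot 0 = 0$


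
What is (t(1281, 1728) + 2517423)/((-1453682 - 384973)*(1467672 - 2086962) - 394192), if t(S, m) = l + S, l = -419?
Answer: 2518285/1138660260758 ≈ 2.2116e-6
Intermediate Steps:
t(S, m) = -419 + S
(t(1281, 1728) + 2517423)/((-1453682 - 384973)*(1467672 - 2086962) - 394192) = ((-419 + 1281) + 2517423)/((-1453682 - 384973)*(1467672 - 2086962) - 394192) = (862 + 2517423)/(-1838655*(-619290) - 394192) = 2518285/(1138660654950 - 394192) = 2518285/1138660260758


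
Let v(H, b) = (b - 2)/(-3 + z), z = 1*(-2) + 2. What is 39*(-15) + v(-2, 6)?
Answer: -1759/3 ≈ -586.33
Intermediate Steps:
z = 0 (z = -2 + 2 = 0)
v(H, b) = ⅔ - b/3 (v(H, b) = (b - 2)/(-3 + 0) = (-2 + b)/(-3) = (-2 + b)*(-⅓) = ⅔ - b/3)
39*(-15) + v(-2, 6) = 39*(-15) + (⅔ - ⅓*6) = -585 + (⅔ - 2) = -585 - 4/3 = -1759/3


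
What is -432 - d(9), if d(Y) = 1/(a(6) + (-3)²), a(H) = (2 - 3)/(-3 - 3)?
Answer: -23766/55 ≈ -432.11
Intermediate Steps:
a(H) = ⅙ (a(H) = -1/(-6) = -1*(-⅙) = ⅙)
d(Y) = 6/55 (d(Y) = 1/(⅙ + (-3)²) = 1/(⅙ + 9) = 1/(55/6) = 6/55)
-432 - d(9) = -432 - 1*6/55 = -432 - 6/55 = -23766/55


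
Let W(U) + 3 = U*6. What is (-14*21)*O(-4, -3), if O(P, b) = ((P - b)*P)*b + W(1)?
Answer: 2646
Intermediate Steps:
W(U) = -3 + 6*U (W(U) = -3 + U*6 = -3 + 6*U)
O(P, b) = 3 + P*b*(P - b) (O(P, b) = ((P - b)*P)*b + (-3 + 6*1) = (P*(P - b))*b + (-3 + 6) = P*b*(P - b) + 3 = 3 + P*b*(P - b))
(-14*21)*O(-4, -3) = (-14*21)*(3 - 3*(-4)² - 1*(-4)*(-3)²) = -294*(3 - 3*16 - 1*(-4)*9) = -294*(3 - 48 + 36) = -294*(-9) = 2646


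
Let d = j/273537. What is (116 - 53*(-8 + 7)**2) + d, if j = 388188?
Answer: 1957891/30393 ≈ 64.419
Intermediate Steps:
d = 43132/30393 (d = 388188/273537 = 388188*(1/273537) = 43132/30393 ≈ 1.4191)
(116 - 53*(-8 + 7)**2) + d = (116 - 53*(-8 + 7)**2) + 43132/30393 = (116 - 53*(-1)**2) + 43132/30393 = (116 - 53*1) + 43132/30393 = (116 - 53) + 43132/30393 = 63 + 43132/30393 = 1957891/30393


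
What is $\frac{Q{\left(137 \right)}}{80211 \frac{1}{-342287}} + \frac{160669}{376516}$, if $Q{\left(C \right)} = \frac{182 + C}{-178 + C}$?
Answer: $\frac{41639998004867}{1238229719916} \approx 33.629$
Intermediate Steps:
$Q{\left(C \right)} = \frac{182 + C}{-178 + C}$
$\frac{Q{\left(137 \right)}}{80211 \frac{1}{-342287}} + \frac{160669}{376516} = \frac{\frac{1}{-178 + 137} \left(182 + 137\right)}{80211 \frac{1}{-342287}} + \frac{160669}{376516} = \frac{\frac{1}{-41} \cdot 319}{80211 \left(- \frac{1}{342287}\right)} + 160669 \cdot \frac{1}{376516} = \frac{\left(- \frac{1}{41}\right) 319}{- \frac{80211}{342287}} + \frac{160669}{376516} = \left(- \frac{319}{41}\right) \left(- \frac{342287}{80211}\right) + \frac{160669}{376516} = \frac{109189553}{3288651} + \frac{160669}{376516} = \frac{41639998004867}{1238229719916}$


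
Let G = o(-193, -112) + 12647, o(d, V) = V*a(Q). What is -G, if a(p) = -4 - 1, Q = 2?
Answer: -13207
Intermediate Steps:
a(p) = -5
o(d, V) = -5*V (o(d, V) = V*(-5) = -5*V)
G = 13207 (G = -5*(-112) + 12647 = 560 + 12647 = 13207)
-G = -1*13207 = -13207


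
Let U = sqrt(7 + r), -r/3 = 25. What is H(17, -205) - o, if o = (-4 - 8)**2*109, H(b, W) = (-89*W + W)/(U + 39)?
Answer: -15696 + 18040/(39 + 2*I*sqrt(17)) ≈ -15253.0 - 93.62*I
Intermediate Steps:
r = -75 (r = -3*25 = -75)
U = 2*I*sqrt(17) (U = sqrt(7 - 75) = sqrt(-68) = 2*I*sqrt(17) ≈ 8.2462*I)
H(b, W) = -88*W/(39 + 2*I*sqrt(17)) (H(b, W) = (-89*W + W)/(2*I*sqrt(17) + 39) = (-88*W)/(39 + 2*I*sqrt(17)) = -88*W/(39 + 2*I*sqrt(17)))
o = 15696 (o = (-12)**2*109 = 144*109 = 15696)
H(17, -205) - o = (-3432/1589*(-205) + (176/1589)*I*(-205)*sqrt(17)) - 1*15696 = (703560/1589 - 36080*I*sqrt(17)/1589) - 15696 = -24237384/1589 - 36080*I*sqrt(17)/1589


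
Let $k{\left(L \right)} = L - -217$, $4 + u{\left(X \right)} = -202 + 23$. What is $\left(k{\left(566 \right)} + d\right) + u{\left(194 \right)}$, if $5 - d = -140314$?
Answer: $140919$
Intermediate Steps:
$u{\left(X \right)} = -183$ ($u{\left(X \right)} = -4 + \left(-202 + 23\right) = -4 - 179 = -183$)
$d = 140319$ ($d = 5 - -140314 = 5 + 140314 = 140319$)
$k{\left(L \right)} = 217 + L$ ($k{\left(L \right)} = L + 217 = 217 + L$)
$\left(k{\left(566 \right)} + d\right) + u{\left(194 \right)} = \left(\left(217 + 566\right) + 140319\right) - 183 = \left(783 + 140319\right) - 183 = 141102 - 183 = 140919$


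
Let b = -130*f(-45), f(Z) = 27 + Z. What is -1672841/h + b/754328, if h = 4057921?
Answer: -313093817677/765250858022 ≈ -0.40914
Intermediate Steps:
b = 2340 (b = -130*(27 - 45) = -130*(-18) = 2340)
-1672841/h + b/754328 = -1672841/4057921 + 2340/754328 = -1672841*1/4057921 + 2340*(1/754328) = -1672841/4057921 + 585/188582 = -313093817677/765250858022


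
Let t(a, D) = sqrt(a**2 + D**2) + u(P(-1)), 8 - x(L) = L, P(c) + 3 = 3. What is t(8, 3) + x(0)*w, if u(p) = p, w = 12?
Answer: 96 + sqrt(73) ≈ 104.54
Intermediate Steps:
P(c) = 0 (P(c) = -3 + 3 = 0)
x(L) = 8 - L
t(a, D) = sqrt(D**2 + a**2) (t(a, D) = sqrt(a**2 + D**2) + 0 = sqrt(D**2 + a**2) + 0 = sqrt(D**2 + a**2))
t(8, 3) + x(0)*w = sqrt(3**2 + 8**2) + (8 - 1*0)*12 = sqrt(9 + 64) + (8 + 0)*12 = sqrt(73) + 8*12 = sqrt(73) + 96 = 96 + sqrt(73)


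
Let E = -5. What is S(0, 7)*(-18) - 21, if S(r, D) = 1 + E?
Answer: 51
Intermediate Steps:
S(r, D) = -4 (S(r, D) = 1 - 5 = -4)
S(0, 7)*(-18) - 21 = -4*(-18) - 21 = 72 - 21 = 51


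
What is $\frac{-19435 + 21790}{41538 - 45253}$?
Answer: $- \frac{471}{743} \approx -0.63392$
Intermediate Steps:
$\frac{-19435 + 21790}{41538 - 45253} = \frac{2355}{-3715} = 2355 \left(- \frac{1}{3715}\right) = - \frac{471}{743}$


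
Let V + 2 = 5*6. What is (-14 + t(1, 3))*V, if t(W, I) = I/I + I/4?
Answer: -343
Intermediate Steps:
t(W, I) = 1 + I/4 (t(W, I) = 1 + I*(1/4) = 1 + I/4)
V = 28 (V = -2 + 5*6 = -2 + 30 = 28)
(-14 + t(1, 3))*V = (-14 + (1 + (1/4)*3))*28 = (-14 + (1 + 3/4))*28 = (-14 + 7/4)*28 = -49/4*28 = -343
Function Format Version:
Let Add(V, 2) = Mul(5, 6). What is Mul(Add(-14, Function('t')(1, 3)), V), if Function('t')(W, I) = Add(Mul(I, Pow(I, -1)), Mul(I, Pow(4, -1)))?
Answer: -343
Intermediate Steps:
Function('t')(W, I) = Add(1, Mul(Rational(1, 4), I)) (Function('t')(W, I) = Add(1, Mul(I, Rational(1, 4))) = Add(1, Mul(Rational(1, 4), I)))
V = 28 (V = Add(-2, Mul(5, 6)) = Add(-2, 30) = 28)
Mul(Add(-14, Function('t')(1, 3)), V) = Mul(Add(-14, Add(1, Mul(Rational(1, 4), 3))), 28) = Mul(Add(-14, Add(1, Rational(3, 4))), 28) = Mul(Add(-14, Rational(7, 4)), 28) = Mul(Rational(-49, 4), 28) = -343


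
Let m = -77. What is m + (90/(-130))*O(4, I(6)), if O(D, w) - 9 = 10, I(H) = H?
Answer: -1172/13 ≈ -90.154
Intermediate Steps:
O(D, w) = 19 (O(D, w) = 9 + 10 = 19)
m + (90/(-130))*O(4, I(6)) = -77 + (90/(-130))*19 = -77 + (90*(-1/130))*19 = -77 - 9/13*19 = -77 - 171/13 = -1172/13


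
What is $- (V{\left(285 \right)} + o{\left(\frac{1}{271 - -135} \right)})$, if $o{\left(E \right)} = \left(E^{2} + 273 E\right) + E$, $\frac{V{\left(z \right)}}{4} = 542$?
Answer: $- \frac{357475693}{164836} \approx -2168.7$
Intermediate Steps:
$V{\left(z \right)} = 2168$ ($V{\left(z \right)} = 4 \cdot 542 = 2168$)
$o{\left(E \right)} = E^{2} + 274 E$
$- (V{\left(285 \right)} + o{\left(\frac{1}{271 - -135} \right)}) = - (2168 + \frac{274 + \frac{1}{271 - -135}}{271 - -135}) = - (2168 + \frac{274 + \frac{1}{271 + 135}}{271 + 135}) = - (2168 + \frac{274 + \frac{1}{406}}{406}) = - (2168 + \frac{1}{406} \cdot \frac{111245}{406}) = - (2168 + \frac{111245}{164836}) = \left(-1\right) \frac{357475693}{164836} = - \frac{357475693}{164836}$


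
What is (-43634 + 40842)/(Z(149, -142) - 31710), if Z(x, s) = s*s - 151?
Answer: 2792/11697 ≈ 0.23869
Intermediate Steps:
Z(x, s) = -151 + s**2 (Z(x, s) = s**2 - 151 = -151 + s**2)
(-43634 + 40842)/(Z(149, -142) - 31710) = (-43634 + 40842)/((-151 + (-142)**2) - 31710) = -2792/((-151 + 20164) - 31710) = -2792/(20013 - 31710) = -2792/(-11697) = -2792*(-1/11697) = 2792/11697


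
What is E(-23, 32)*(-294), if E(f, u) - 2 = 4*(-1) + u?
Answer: -8820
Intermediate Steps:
E(f, u) = -2 + u (E(f, u) = 2 + (4*(-1) + u) = 2 + (-4 + u) = -2 + u)
E(-23, 32)*(-294) = (-2 + 32)*(-294) = 30*(-294) = -8820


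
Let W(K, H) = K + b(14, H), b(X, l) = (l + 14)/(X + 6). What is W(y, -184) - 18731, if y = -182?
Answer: -37843/2 ≈ -18922.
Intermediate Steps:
b(X, l) = (14 + l)/(6 + X)
W(K, H) = 7/10 + K + H/20 (W(K, H) = K + (14 + H)/(6 + 14) = K + (14 + H)/20 = K + (7/10 + H/20) = 7/10 + K + H/20)
W(y, -184) - 18731 = (7/10 - 182 + (1/20)*(-184)) - 18731 = (7/10 - 182 - 46/5) - 18731 = -381/2 - 18731 = -37843/2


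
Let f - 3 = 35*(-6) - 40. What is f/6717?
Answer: -247/6717 ≈ -0.036772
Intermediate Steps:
f = -247 (f = 3 + (35*(-6) - 40) = 3 + (-210 - 40) = 3 - 250 = -247)
f/6717 = -247/6717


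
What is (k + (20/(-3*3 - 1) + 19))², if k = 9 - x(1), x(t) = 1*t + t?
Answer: 576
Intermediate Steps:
x(t) = 2*t (x(t) = t + t = 2*t)
k = 7 (k = 9 - 2 = 7)
(k + (20/(-3*3 - 1) + 19))² = (7 + (20/(-3*3 - 1) + 19))² = (7 + (20/(-9 - 1) + 19))² = (7 + (20/(-10) + 19))² = (7 + (20*(-⅒) + 19))² = (7 + (-2 + 19))² = (7 + 17)² = 24² = 576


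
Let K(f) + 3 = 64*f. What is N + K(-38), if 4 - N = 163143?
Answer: -165574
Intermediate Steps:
K(f) = -3 + 64*f
N = -163139 (N = 4 - 1*163143 = 4 - 163143 = -163139)
N + K(-38) = -163139 + (-3 + 64*(-38)) = -163139 + (-3 - 2432) = -163139 - 2435 = -165574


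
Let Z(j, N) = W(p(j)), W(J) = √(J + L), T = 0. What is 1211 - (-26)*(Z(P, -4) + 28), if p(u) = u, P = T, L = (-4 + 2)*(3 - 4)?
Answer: 1939 + 26*√2 ≈ 1975.8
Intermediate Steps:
L = 2 (L = -2*(-1) = 2)
P = 0
W(J) = √(2 + J) (W(J) = √(J + 2) = √(2 + J))
Z(j, N) = √(2 + j)
1211 - (-26)*(Z(P, -4) + 28) = 1211 - (-26)*(√(2 + 0) + 28) = 1211 - (-26)*(√2 + 28) = 1211 - (-26)*(28 + √2) = 1211 - (-728 - 26*√2) = 1211 + (728 + 26*√2) = 1939 + 26*√2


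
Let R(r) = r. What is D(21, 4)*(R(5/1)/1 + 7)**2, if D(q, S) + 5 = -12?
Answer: -2448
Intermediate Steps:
D(q, S) = -17 (D(q, S) = -5 - 12 = -17)
D(21, 4)*(R(5/1)/1 + 7)**2 = -17*((5/1)/1 + 7)**2 = -17*((5*1)*1 + 7)**2 = -17*(5*1 + 7)**2 = -17*(5 + 7)**2 = -17*12**2 = -17*144 = -2448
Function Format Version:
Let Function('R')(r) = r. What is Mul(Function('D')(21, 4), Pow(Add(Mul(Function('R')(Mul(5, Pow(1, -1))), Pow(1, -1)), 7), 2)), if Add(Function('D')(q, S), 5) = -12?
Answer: -2448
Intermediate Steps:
Function('D')(q, S) = -17 (Function('D')(q, S) = Add(-5, -12) = -17)
Mul(Function('D')(21, 4), Pow(Add(Mul(Function('R')(Mul(5, Pow(1, -1))), Pow(1, -1)), 7), 2)) = Mul(-17, Pow(Add(Mul(Mul(5, Pow(1, -1)), Pow(1, -1)), 7), 2)) = Mul(-17, Pow(Add(Mul(Mul(5, 1), 1), 7), 2)) = Mul(-17, Pow(Add(Mul(5, 1), 7), 2)) = Mul(-17, Pow(Add(5, 7), 2)) = Mul(-17, Pow(12, 2)) = Mul(-17, 144) = -2448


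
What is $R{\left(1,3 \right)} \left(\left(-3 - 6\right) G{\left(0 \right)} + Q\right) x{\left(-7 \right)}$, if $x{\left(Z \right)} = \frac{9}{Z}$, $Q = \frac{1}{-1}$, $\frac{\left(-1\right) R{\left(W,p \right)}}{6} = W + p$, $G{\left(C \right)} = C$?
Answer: $- \frac{216}{7} \approx -30.857$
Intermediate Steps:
$R{\left(W,p \right)} = - 6 W - 6 p$ ($R{\left(W,p \right)} = - 6 \left(W + p\right) = - 6 W - 6 p$)
$Q = -1$
$R{\left(1,3 \right)} \left(\left(-3 - 6\right) G{\left(0 \right)} + Q\right) x{\left(-7 \right)} = \left(\left(-6\right) 1 - 18\right) \left(\left(-3 - 6\right) 0 - 1\right) \frac{9}{-7} = \left(-6 - 18\right) \left(\left(-3 - 6\right) 0 - 1\right) 9 \left(- \frac{1}{7}\right) = - 24 \left(\left(-9\right) 0 - 1\right) \left(- \frac{9}{7}\right) = - 24 \left(0 - 1\right) \left(- \frac{9}{7}\right) = \left(-24\right) \left(-1\right) \left(- \frac{9}{7}\right) = 24 \left(- \frac{9}{7}\right) = - \frac{216}{7}$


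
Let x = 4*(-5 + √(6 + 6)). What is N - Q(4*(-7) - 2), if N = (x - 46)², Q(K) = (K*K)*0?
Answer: 4548 - 1056*√3 ≈ 2719.0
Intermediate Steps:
Q(K) = 0 (Q(K) = K²*0 = 0)
x = -20 + 8*√3 (x = 4*(-5 + √12) = 4*(-5 + 2*√3) = -20 + 8*√3 ≈ -6.1436)
N = (-66 + 8*√3)² (N = ((-20 + 8*√3) - 46)² = (-66 + 8*√3)² ≈ 2719.0)
N - Q(4*(-7) - 2) = (4548 - 1056*√3) - 1*0 = (4548 - 1056*√3) + 0 = 4548 - 1056*√3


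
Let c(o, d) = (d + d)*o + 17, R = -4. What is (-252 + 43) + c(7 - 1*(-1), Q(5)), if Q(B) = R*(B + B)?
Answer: -832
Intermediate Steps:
Q(B) = -8*B (Q(B) = -4*(B + B) = -8*B)
c(o, d) = 17 + 2*d*o (c(o, d) = (2*d)*o + 17 = 2*d*o + 17 = 17 + 2*d*o)
(-252 + 43) + c(7 - 1*(-1), Q(5)) = (-252 + 43) + (17 + 2*(-8*5)*(7 - 1*(-1))) = -209 + (17 + 2*(-40)*(7 + 1)) = -209 + (17 + 2*(-40)*8) = -209 + (17 - 640) = -209 - 623 = -832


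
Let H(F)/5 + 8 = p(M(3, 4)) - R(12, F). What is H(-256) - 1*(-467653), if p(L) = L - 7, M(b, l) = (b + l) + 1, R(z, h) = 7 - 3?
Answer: 467598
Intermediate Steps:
R(z, h) = 4
M(b, l) = 1 + b + l
p(L) = -7 + L
H(F) = -55 (H(F) = -40 + 5*((-7 + (1 + 3 + 4)) - 1*4) = -40 + 5*((-7 + 8) - 4) = -40 + 5*(1 - 4) = -40 + 5*(-3) = -40 - 15 = -55)
H(-256) - 1*(-467653) = -55 - 1*(-467653) = -55 + 467653 = 467598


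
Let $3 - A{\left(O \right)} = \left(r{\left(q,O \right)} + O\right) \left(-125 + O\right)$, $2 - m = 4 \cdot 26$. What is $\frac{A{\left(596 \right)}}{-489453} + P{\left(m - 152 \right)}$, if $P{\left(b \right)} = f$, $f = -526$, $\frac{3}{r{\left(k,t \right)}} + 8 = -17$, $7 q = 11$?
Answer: $- \frac{2143096846}{4078775} \approx -525.43$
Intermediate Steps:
$q = \frac{11}{7}$ ($q = \frac{1}{7} \cdot 11 = \frac{11}{7} \approx 1.5714$)
$m = -102$ ($m = 2 - 4 \cdot 26 = 2 - 104 = -102$)
$r{\left(k,t \right)} = - \frac{3}{25}$ ($r{\left(k,t \right)} = \frac{3}{-8 - 17} = \frac{3}{-25} = 3 \left(- \frac{1}{25}\right) = - \frac{3}{25}$)
$P{\left(b \right)} = -526$
$A{\left(O \right)} = 3 - \left(-125 + O\right) \left(- \frac{3}{25} + O\right)$ ($A{\left(O \right)} = 3 - \left(- \frac{3}{25} + O\right) \left(-125 + O\right) = 3 - \left(-125 + O\right) \left(- \frac{3}{25} + O\right)$)
$\frac{A{\left(596 \right)}}{-489453} + P{\left(m - 152 \right)} = \frac{-12 - 596^{2} + \frac{3128}{25} \cdot 596}{-489453} - 526 = \left(-12 - 355216 + \frac{1864288}{25}\right) \left(- \frac{1}{489453}\right) - 526 = \left(- \frac{7016412}{25}\right) \left(- \frac{1}{489453}\right) - 526 = \frac{2338804}{4078775} - 526 = - \frac{2143096846}{4078775}$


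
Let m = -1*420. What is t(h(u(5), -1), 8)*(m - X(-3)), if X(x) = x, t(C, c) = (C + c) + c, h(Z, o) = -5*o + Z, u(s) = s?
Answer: -10842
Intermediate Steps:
h(Z, o) = Z - 5*o
t(C, c) = C + 2*c
m = -420
t(h(u(5), -1), 8)*(m - X(-3)) = ((5 - 5*(-1)) + 2*8)*(-420 - 1*(-3)) = ((5 + 5) + 16)*(-420 + 3) = (10 + 16)*(-417) = 26*(-417) = -10842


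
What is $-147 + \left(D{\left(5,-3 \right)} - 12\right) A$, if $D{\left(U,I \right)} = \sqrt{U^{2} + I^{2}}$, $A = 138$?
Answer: $-1803 + 138 \sqrt{34} \approx -998.33$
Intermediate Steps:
$D{\left(U,I \right)} = \sqrt{I^{2} + U^{2}}$
$-147 + \left(D{\left(5,-3 \right)} - 12\right) A = -147 + \left(\sqrt{\left(-3\right)^{2} + 5^{2}} - 12\right) 138 = -147 + \left(\sqrt{9 + 25} - 12\right) 138 = -147 + \left(\sqrt{34} - 12\right) 138 = -147 + \left(-12 + \sqrt{34}\right) 138 = -147 - \left(1656 - 138 \sqrt{34}\right) = -1803 + 138 \sqrt{34}$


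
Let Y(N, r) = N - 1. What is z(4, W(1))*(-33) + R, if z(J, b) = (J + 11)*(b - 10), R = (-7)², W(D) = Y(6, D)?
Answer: 2524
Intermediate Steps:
Y(N, r) = -1 + N
W(D) = 5 (W(D) = -1 + 6 = 5)
R = 49
z(J, b) = (-10 + b)*(11 + J) (z(J, b) = (11 + J)*(-10 + b) = (-10 + b)*(11 + J))
z(4, W(1))*(-33) + R = (-110 - 10*4 + 11*5 + 4*5)*(-33) + 49 = (-110 - 40 + 55 + 20)*(-33) + 49 = -75*(-33) + 49 = 2475 + 49 = 2524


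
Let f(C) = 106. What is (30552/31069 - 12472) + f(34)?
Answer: -384168702/31069 ≈ -12365.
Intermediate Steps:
(30552/31069 - 12472) + f(34) = (30552/31069 - 12472) + 106 = -387462016/31069 + 106 = -384168702/31069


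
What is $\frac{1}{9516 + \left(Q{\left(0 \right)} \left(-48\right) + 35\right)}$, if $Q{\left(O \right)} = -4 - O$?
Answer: $\frac{1}{9743} \approx 0.00010264$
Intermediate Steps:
$\frac{1}{9516 + \left(Q{\left(0 \right)} \left(-48\right) + 35\right)} = \frac{1}{9516 + \left(\left(-4 - 0\right) \left(-48\right) + 35\right)} = \frac{1}{9516 + \left(\left(-4 + 0\right) \left(-48\right) + 35\right)} = \frac{1}{9516 + \left(\left(-4\right) \left(-48\right) + 35\right)} = \frac{1}{9516 + \left(192 + 35\right)} = \frac{1}{9516 + 227} = \frac{1}{9743}$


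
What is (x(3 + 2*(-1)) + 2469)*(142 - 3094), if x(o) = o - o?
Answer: -7288488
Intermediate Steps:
x(o) = 0
(x(3 + 2*(-1)) + 2469)*(142 - 3094) = (0 + 2469)*(142 - 3094) = 2469*(-2952) = -7288488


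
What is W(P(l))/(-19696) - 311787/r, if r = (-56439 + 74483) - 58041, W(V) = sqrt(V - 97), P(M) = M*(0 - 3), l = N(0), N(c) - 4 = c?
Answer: 311787/39997 - I*sqrt(109)/19696 ≈ 7.7953 - 0.00053007*I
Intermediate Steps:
N(c) = 4 + c
l = 4 (l = 4 + 0 = 4)
P(M) = -3*M (P(M) = M*(-3) = -3*M)
W(V) = sqrt(-97 + V)
r = -39997 (r = 18044 - 58041 = -39997)
W(P(l))/(-19696) - 311787/r = sqrt(-97 - 3*4)/(-19696) - 311787/(-39997) = sqrt(-97 - 12)*(-1/19696) - 311787*(-1/39997) = sqrt(-109)*(-1/19696) + 311787/39997 = (I*sqrt(109))*(-1/19696) + 311787/39997 = -I*sqrt(109)/19696 + 311787/39997 = 311787/39997 - I*sqrt(109)/19696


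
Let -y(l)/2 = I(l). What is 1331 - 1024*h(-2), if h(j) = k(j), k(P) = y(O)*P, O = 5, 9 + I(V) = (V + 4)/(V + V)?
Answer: 172543/5 ≈ 34509.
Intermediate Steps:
I(V) = -9 + (4 + V)/(2*V) (I(V) = -9 + (V + 4)/(V + V) = -9 + (4 + V)/((2*V)) = -9 + (4 + V)*(1/(2*V)) = -9 + (4 + V)/(2*V))
y(l) = 17 - 4/l (y(l) = -2*(-17/2 + 2/l) = 17 - 4/l)
k(P) = 81*P/5 (k(P) = (17 - 4/5)*P = (17 - 4*⅕)*P = (17 - ⅘)*P = 81*P/5)
h(j) = 81*j/5
1331 - 1024*h(-2) = 1331 - 82944*(-2)/5 = 1331 - 1024*(-162/5) = 1331 + 165888/5 = 172543/5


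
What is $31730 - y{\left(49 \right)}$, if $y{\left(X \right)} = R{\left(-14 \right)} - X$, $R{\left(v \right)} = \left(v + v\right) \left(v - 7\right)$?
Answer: $31191$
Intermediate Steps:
$R{\left(v \right)} = 2 v \left(-7 + v\right)$ ($R{\left(v \right)} = 2 v \left(v - 7\right) = 2 v \left(-7 + v\right)$)
$y{\left(X \right)} = 588 - X$ ($y{\left(X \right)} = 2 \left(-14\right) \left(-7 - 14\right) - X = 2 \left(-14\right) \left(-21\right) - X = 588 - X$)
$31730 - y{\left(49 \right)} = 31730 - \left(588 - 49\right) = 31730 - 539 = 31191$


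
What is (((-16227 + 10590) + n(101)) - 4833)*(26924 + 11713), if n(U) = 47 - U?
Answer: -406615788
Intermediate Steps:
(((-16227 + 10590) + n(101)) - 4833)*(26924 + 11713) = (((-16227 + 10590) + (47 - 1*101)) - 4833)*(26924 + 11713) = ((-5637 + (47 - 101)) - 4833)*38637 = ((-5637 - 54) - 4833)*38637 = (-5691 - 4833)*38637 = -10524*38637 = -406615788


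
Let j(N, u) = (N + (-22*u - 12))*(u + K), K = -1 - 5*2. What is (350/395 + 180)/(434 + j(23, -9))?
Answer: -7145/147967 ≈ -0.048288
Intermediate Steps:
K = -11 (K = -1 - 10 = -11)
j(N, u) = (-11 + u)*(-12 + N - 22*u) (j(N, u) = (N + (-22*u - 12))*(u - 11) = (N + (-12 - 22*u))*(-11 + u) = (-12 + N - 22*u)*(-11 + u) = (-11 + u)*(-12 + N - 22*u))
(350/395 + 180)/(434 + j(23, -9)) = (350/395 + 180)/(434 + (132 - 22*(-9)² - 11*23 + 230*(-9) + 23*(-9))) = (350*(1/395) + 180)/(434 + (132 - 22*81 - 253 - 2070 - 207)) = (70/79 + 180)/(434 + (132 - 1782 - 253 - 2070 - 207)) = 14290/(79*(434 - 4180)) = (14290/79)/(-3746) = (14290/79)*(-1/3746) = -7145/147967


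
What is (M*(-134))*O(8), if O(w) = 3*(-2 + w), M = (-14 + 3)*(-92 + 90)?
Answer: -53064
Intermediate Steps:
M = 22 (M = -11*(-2) = 22)
O(w) = -6 + 3*w
(M*(-134))*O(8) = (22*(-134))*(-6 + 3*8) = -2948*(-6 + 24) = -2948*18 = -53064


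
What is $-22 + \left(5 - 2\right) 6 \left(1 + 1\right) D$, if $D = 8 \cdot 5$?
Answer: $1418$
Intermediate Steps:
$D = 40$
$-22 + \left(5 - 2\right) 6 \left(1 + 1\right) D = -22 + \left(5 - 2\right) 6 \left(1 + 1\right) 40 = -22 + 3 \cdot 6 \cdot 2 \cdot 40 = -22 + 18 \cdot 2 \cdot 40 = -22 + 36 \cdot 40 = -22 + 1440 = 1418$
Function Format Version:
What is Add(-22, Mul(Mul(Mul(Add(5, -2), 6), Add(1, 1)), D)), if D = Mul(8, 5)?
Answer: 1418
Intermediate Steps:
D = 40
Add(-22, Mul(Mul(Mul(Add(5, -2), 6), Add(1, 1)), D)) = Add(-22, Mul(Mul(Mul(Add(5, -2), 6), Add(1, 1)), 40)) = Add(-22, Mul(Mul(Mul(3, 6), 2), 40)) = Add(-22, Mul(Mul(18, 2), 40)) = Add(-22, Mul(36, 40)) = Add(-22, 1440) = 1418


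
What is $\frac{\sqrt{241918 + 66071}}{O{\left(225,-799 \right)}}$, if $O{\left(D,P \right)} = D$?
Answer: $\frac{\sqrt{34221}}{75} \approx 2.4665$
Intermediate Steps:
$\frac{\sqrt{241918 + 66071}}{O{\left(225,-799 \right)}} = \frac{\sqrt{241918 + 66071}}{225} = \sqrt{307989} \cdot \frac{1}{225} = 3 \sqrt{34221} \cdot \frac{1}{225} = \frac{\sqrt{34221}}{75}$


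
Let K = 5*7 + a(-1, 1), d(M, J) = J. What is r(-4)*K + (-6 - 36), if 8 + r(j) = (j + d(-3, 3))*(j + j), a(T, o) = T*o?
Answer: -42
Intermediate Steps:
K = 34 (K = 5*7 - 1*1 = 35 - 1 = 34)
r(j) = -8 + 2*j*(3 + j) (r(j) = -8 + (j + 3)*(j + j) = -8 + (3 + j)*(2*j) = -8 + 2*j*(3 + j))
r(-4)*K + (-6 - 36) = (-8 + 2*(-4)² + 6*(-4))*34 + (-6 - 36) = (-8 + 2*16 - 24)*34 - 42 = (-8 + 32 - 24)*34 - 42 = 0*34 - 42 = 0 - 42 = -42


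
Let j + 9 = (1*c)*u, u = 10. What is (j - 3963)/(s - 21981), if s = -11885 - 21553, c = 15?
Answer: 2/29 ≈ 0.068966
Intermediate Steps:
j = 141 (j = -9 + (1*15)*10 = -9 + 15*10 = -9 + 150 = 141)
s = -33438
(j - 3963)/(s - 21981) = (141 - 3963)/(-33438 - 21981) = -3822/(-55419) = -3822*(-1/55419) = 2/29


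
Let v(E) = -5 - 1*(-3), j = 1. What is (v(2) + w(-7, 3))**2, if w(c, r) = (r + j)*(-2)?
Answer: 100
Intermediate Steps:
v(E) = -2 (v(E) = -5 + 3 = -2)
w(c, r) = -2 - 2*r (w(c, r) = (r + 1)*(-2) = (1 + r)*(-2) = -2 - 2*r)
(v(2) + w(-7, 3))**2 = (-2 + (-2 - 2*3))**2 = (-2 + (-2 - 6))**2 = (-2 - 8)**2 = (-10)**2 = 100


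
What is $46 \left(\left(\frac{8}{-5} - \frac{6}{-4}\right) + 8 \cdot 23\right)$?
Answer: $\frac{42297}{5} \approx 8459.4$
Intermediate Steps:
$46 \left(\left(\frac{8}{-5} - \frac{6}{-4}\right) + 8 \cdot 23\right) = 46 \left(\left(8 \left(- \frac{1}{5}\right) - - \frac{3}{2}\right) + 184\right) = 46 \left(\left(- \frac{8}{5} + \frac{3}{2}\right) + 184\right) = 46 \left(- \frac{1}{10} + 184\right) = 46 \cdot \frac{1839}{10} = \frac{42297}{5}$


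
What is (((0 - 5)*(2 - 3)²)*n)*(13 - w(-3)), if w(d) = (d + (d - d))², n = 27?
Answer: -540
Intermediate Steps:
w(d) = d² (w(d) = (d + 0)² = d²)
(((0 - 5)*(2 - 3)²)*n)*(13 - w(-3)) = (((0 - 5)*(2 - 3)²)*27)*(13 - 1*(-3)²) = (-5*(-1)²*27)*(13 - 1*9) = (-5*1*27)*(13 - 9) = -5*27*4 = -135*4 = -540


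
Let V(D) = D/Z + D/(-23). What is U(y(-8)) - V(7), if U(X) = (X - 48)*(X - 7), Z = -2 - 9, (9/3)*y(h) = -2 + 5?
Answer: 71584/253 ≈ 282.94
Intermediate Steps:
y(h) = 1 (y(h) = (-2 + 5)/3 = (⅓)*3 = 1)
Z = -11
V(D) = -34*D/253 (V(D) = D/(-11) + D/(-23) = D*(-1/11) + D*(-1/23) = -D/11 - D/23 = -34*D/253)
U(X) = (-48 + X)*(-7 + X)
U(y(-8)) - V(7) = (336 + 1² - 55*1) - (-34)*7/253 = (336 + 1 - 55) - 1*(-238/253) = 282 + 238/253 = 71584/253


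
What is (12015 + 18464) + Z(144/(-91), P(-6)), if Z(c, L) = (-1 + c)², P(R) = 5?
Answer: 252451824/8281 ≈ 30486.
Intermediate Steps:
(12015 + 18464) + Z(144/(-91), P(-6)) = (12015 + 18464) + (-1 + 144/(-91))² = 30479 + (-1 + 144*(-1/91))² = 30479 + (-1 - 144/91)² = 30479 + (-235/91)² = 30479 + 55225/8281 = 252451824/8281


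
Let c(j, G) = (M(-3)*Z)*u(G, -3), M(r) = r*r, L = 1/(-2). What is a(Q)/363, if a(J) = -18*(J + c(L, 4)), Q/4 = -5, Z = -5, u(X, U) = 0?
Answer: 120/121 ≈ 0.99174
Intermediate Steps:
L = -½ ≈ -0.50000
M(r) = r²
Q = -20 (Q = 4*(-5) = -20)
c(j, G) = 0 (c(j, G) = ((-3)²*(-5))*0 = (9*(-5))*0 = -45*0 = 0)
a(J) = -18*J (a(J) = -18*(J + 0) = -18*J)
a(Q)/363 = -18*(-20)/363 = 360*(1/363) = 120/121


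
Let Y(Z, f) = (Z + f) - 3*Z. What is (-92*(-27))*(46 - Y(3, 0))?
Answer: 129168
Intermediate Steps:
Y(Z, f) = f - 2*Z
(-92*(-27))*(46 - Y(3, 0)) = (-92*(-27))*(46 - (0 - 2*3)) = 2484*(46 - (0 - 6)) = 2484*(46 - 1*(-6)) = 2484*(46 + 6) = 2484*52 = 129168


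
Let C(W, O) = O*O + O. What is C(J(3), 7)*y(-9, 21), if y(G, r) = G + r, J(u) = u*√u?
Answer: 672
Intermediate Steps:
J(u) = u^(3/2)
C(W, O) = O + O² (C(W, O) = O² + O = O + O²)
C(J(3), 7)*y(-9, 21) = (7*(1 + 7))*(-9 + 21) = (7*8)*12 = 56*12 = 672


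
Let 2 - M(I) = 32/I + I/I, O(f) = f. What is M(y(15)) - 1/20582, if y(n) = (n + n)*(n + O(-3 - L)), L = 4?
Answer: 267551/308730 ≈ 0.86662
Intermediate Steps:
y(n) = 2*n*(-7 + n) (y(n) = (n + n)*(n + (-3 - 1*4)) = (2*n)*(n + (-3 - 4)) = (2*n)*(n - 7) = (2*n)*(-7 + n) = 2*n*(-7 + n))
M(I) = 1 - 32/I (M(I) = 2 - (32/I + I/I) = 2 - (32/I + 1) = 2 - (1 + 32/I) = 2 + (-1 - 32/I) = 1 - 32/I)
M(y(15)) - 1/20582 = (-32 + 2*15*(-7 + 15))/((2*15*(-7 + 15))) - 1/20582 = (-32 + 2*15*8)/((2*15*8)) - 1*1/20582 = (-32 + 240)/240 - 1/20582 = (1/240)*208 - 1/20582 = 13/15 - 1/20582 = 267551/308730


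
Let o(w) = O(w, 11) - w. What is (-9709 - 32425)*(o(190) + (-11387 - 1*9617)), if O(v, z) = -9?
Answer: 893367202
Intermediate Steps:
o(w) = -9 - w
(-9709 - 32425)*(o(190) + (-11387 - 1*9617)) = (-9709 - 32425)*((-9 - 1*190) + (-11387 - 1*9617)) = -42134*((-9 - 190) + (-11387 - 9617)) = -42134*(-199 - 21004) = -42134*(-21203) = 893367202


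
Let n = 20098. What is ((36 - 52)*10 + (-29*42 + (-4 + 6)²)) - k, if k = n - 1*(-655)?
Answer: -22127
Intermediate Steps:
k = 20753 (k = 20098 - 1*(-655) = 20098 + 655 = 20753)
((36 - 52)*10 + (-29*42 + (-4 + 6)²)) - k = ((36 - 52)*10 + (-29*42 + (-4 + 6)²)) - 1*20753 = (-16*10 + (-1218 + 2²)) - 20753 = (-160 + (-1218 + 4)) - 20753 = (-160 - 1214) - 20753 = -1374 - 20753 = -22127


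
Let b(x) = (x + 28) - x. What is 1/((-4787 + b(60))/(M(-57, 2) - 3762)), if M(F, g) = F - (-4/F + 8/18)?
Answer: 653137/813789 ≈ 0.80259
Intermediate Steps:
M(F, g) = -4/9 + F + 4/F (M(F, g) = F - (-4/F + 8*(1/18)) = F - (-4/F + 4/9) = F - (4/9 - 4/F) = F + (-4/9 + 4/F) = -4/9 + F + 4/F)
b(x) = 28 (b(x) = (28 + x) - x = 28)
1/((-4787 + b(60))/(M(-57, 2) - 3762)) = 1/((-4787 + 28)/((-4/9 - 57 + 4/(-57)) - 3762)) = 1/(-4759/((-4/9 - 57 + 4*(-1/57)) - 3762)) = 1/(-4759/((-4/9 - 57 - 4/57) - 3762)) = 1/(-4759/(-9835/171 - 3762)) = 1/(-4759/(-653137/171)) = 1/(-4759*(-171/653137)) = 1/(813789/653137) = 653137/813789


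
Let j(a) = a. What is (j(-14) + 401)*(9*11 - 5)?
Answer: 36378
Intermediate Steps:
(j(-14) + 401)*(9*11 - 5) = (-14 + 401)*(9*11 - 5) = 387*(99 - 5) = 387*94 = 36378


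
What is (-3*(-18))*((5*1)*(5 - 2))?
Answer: 810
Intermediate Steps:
(-3*(-18))*((5*1)*(5 - 2)) = 54*(5*3) = 54*15 = 810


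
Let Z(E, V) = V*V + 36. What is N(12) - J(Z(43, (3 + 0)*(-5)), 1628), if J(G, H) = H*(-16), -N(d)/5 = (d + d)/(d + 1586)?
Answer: 20812292/799 ≈ 26048.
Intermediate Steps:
Z(E, V) = 36 + V**2 (Z(E, V) = V**2 + 36 = 36 + V**2)
N(d) = -10*d/(1586 + d) (N(d) = -5*(d + d)/(d + 1586) = -5*2*d/(1586 + d) = -10*d/(1586 + d))
J(G, H) = -16*H
N(12) - J(Z(43, (3 + 0)*(-5)), 1628) = -10*12/(1586 + 12) - (-16)*1628 = -10*12/1598 - 1*(-26048) = -10*12*1/1598 + 26048 = -60/799 + 26048 = 20812292/799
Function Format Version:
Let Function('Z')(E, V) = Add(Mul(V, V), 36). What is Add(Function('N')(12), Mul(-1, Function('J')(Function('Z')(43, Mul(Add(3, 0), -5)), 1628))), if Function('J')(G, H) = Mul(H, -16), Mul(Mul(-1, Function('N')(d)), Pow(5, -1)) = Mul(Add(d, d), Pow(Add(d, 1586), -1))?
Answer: Rational(20812292, 799) ≈ 26048.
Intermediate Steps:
Function('Z')(E, V) = Add(36, Pow(V, 2)) (Function('Z')(E, V) = Add(Pow(V, 2), 36) = Add(36, Pow(V, 2)))
Function('N')(d) = Mul(-10, d, Pow(Add(1586, d), -1)) (Function('N')(d) = Mul(-5, Mul(Add(d, d), Pow(Add(d, 1586), -1))) = Mul(-5, Mul(Mul(2, d), Pow(Add(1586, d), -1))) = Mul(-5, Mul(2, d, Pow(Add(1586, d), -1))) = Mul(-10, d, Pow(Add(1586, d), -1)))
Function('J')(G, H) = Mul(-16, H)
Add(Function('N')(12), Mul(-1, Function('J')(Function('Z')(43, Mul(Add(3, 0), -5)), 1628))) = Add(Mul(-10, 12, Pow(Add(1586, 12), -1)), Mul(-1, Mul(-16, 1628))) = Add(Mul(-10, 12, Pow(1598, -1)), Mul(-1, -26048)) = Add(Mul(-10, 12, Rational(1, 1598)), 26048) = Add(Rational(-60, 799), 26048) = Rational(20812292, 799)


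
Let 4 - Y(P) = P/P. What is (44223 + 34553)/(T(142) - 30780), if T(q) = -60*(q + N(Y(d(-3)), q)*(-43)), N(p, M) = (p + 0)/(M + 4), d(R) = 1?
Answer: -2875324/1432515 ≈ -2.0072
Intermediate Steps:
Y(P) = 3 (Y(P) = 4 - P/P = 4 - 1*1 = 4 - 1 = 3)
N(p, M) = p/(4 + M)
T(q) = -60*q + 7740/(4 + q) (T(q) = -60*(q + (3/(4 + q))*(-43)) = -60*(q - 129/(4 + q)) = -60*q + 7740/(4 + q))
(44223 + 34553)/(T(142) - 30780) = (44223 + 34553)/(60*(129 - 1*142*(4 + 142))/(4 + 142) - 30780) = 78776/(60*(129 - 1*142*146)/146 - 30780) = 78776/(60*(1/146)*(129 - 20732) - 30780) = 78776/(60*(1/146)*(-20603) - 30780) = 78776/(-618090/73 - 30780) = 78776/(-2865030/73) = 78776*(-73/2865030) = -2875324/1432515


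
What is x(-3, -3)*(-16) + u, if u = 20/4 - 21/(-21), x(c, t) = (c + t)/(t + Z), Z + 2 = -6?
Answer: -30/11 ≈ -2.7273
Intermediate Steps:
Z = -8 (Z = -2 - 6 = -8)
x(c, t) = (c + t)/(-8 + t) (x(c, t) = (c + t)/(t - 8) = (c + t)/(-8 + t))
u = 6 (u = 20*(¼) - 21*(-1/21) = 5 + 1 = 6)
x(-3, -3)*(-16) + u = ((-3 - 3)/(-8 - 3))*(-16) + 6 = (-6/(-11))*(-16) + 6 = -1/11*(-6)*(-16) + 6 = (6/11)*(-16) + 6 = -96/11 + 6 = -30/11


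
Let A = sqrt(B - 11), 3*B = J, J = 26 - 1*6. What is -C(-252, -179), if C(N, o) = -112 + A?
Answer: 112 - I*sqrt(39)/3 ≈ 112.0 - 2.0817*I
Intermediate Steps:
J = 20 (J = 26 - 6 = 20)
B = 20/3 (B = (1/3)*20 = 20/3 ≈ 6.6667)
A = I*sqrt(39)/3 (A = sqrt(20/3 - 11) = sqrt(-13/3) = I*sqrt(39)/3 ≈ 2.0817*I)
C(N, o) = -112 + I*sqrt(39)/3
-C(-252, -179) = -(-112 + I*sqrt(39)/3) = 112 - I*sqrt(39)/3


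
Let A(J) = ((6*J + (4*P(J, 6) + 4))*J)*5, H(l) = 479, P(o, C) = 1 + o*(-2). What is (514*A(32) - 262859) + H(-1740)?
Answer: -4867820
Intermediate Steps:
P(o, C) = 1 - 2*o
A(J) = 5*J*(8 - 2*J) (A(J) = ((6*J + (4*(1 - 2*J) + 4))*J)*5 = ((6*J + ((4 - 8*J) + 4))*J)*5 = ((6*J + (8 - 8*J))*J)*5 = ((8 - 2*J)*J)*5 = (J*(8 - 2*J))*5 = 5*J*(8 - 2*J))
(514*A(32) - 262859) + H(-1740) = (514*(10*32*(4 - 1*32)) - 262859) + 479 = (514*(10*32*(4 - 32)) - 262859) + 479 = (514*(10*32*(-28)) - 262859) + 479 = (514*(-8960) - 262859) + 479 = (-4605440 - 262859) + 479 = -4868299 + 479 = -4867820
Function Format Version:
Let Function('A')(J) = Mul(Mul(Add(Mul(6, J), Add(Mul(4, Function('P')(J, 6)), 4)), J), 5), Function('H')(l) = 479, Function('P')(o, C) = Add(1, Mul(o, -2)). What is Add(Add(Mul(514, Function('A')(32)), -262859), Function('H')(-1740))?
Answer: -4867820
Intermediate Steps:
Function('P')(o, C) = Add(1, Mul(-2, o))
Function('A')(J) = Mul(5, J, Add(8, Mul(-2, J))) (Function('A')(J) = Mul(Mul(Add(Mul(6, J), Add(Mul(4, Add(1, Mul(-2, J))), 4)), J), 5) = Mul(Mul(Add(Mul(6, J), Add(Add(4, Mul(-8, J)), 4)), J), 5) = Mul(Mul(Add(Mul(6, J), Add(8, Mul(-8, J))), J), 5) = Mul(Mul(Add(8, Mul(-2, J)), J), 5) = Mul(Mul(J, Add(8, Mul(-2, J))), 5) = Mul(5, J, Add(8, Mul(-2, J))))
Add(Add(Mul(514, Function('A')(32)), -262859), Function('H')(-1740)) = Add(Add(Mul(514, Mul(10, 32, Add(4, Mul(-1, 32)))), -262859), 479) = Add(Add(Mul(514, Mul(10, 32, Add(4, -32))), -262859), 479) = Add(Add(Mul(514, Mul(10, 32, -28)), -262859), 479) = Add(Add(Mul(514, -8960), -262859), 479) = Add(Add(-4605440, -262859), 479) = Add(-4868299, 479) = -4867820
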